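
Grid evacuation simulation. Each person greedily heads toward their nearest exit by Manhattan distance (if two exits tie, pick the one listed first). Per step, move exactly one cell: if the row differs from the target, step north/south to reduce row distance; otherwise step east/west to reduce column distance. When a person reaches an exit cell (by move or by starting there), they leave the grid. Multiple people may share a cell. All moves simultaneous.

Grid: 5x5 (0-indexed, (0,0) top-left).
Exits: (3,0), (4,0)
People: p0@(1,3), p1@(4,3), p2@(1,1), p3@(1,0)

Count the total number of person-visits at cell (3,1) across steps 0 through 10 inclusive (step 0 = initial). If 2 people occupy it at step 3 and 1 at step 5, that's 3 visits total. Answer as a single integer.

Answer: 2

Derivation:
Step 0: p0@(1,3) p1@(4,3) p2@(1,1) p3@(1,0) -> at (3,1): 0 [-], cum=0
Step 1: p0@(2,3) p1@(4,2) p2@(2,1) p3@(2,0) -> at (3,1): 0 [-], cum=0
Step 2: p0@(3,3) p1@(4,1) p2@(3,1) p3@ESC -> at (3,1): 1 [p2], cum=1
Step 3: p0@(3,2) p1@ESC p2@ESC p3@ESC -> at (3,1): 0 [-], cum=1
Step 4: p0@(3,1) p1@ESC p2@ESC p3@ESC -> at (3,1): 1 [p0], cum=2
Step 5: p0@ESC p1@ESC p2@ESC p3@ESC -> at (3,1): 0 [-], cum=2
Total visits = 2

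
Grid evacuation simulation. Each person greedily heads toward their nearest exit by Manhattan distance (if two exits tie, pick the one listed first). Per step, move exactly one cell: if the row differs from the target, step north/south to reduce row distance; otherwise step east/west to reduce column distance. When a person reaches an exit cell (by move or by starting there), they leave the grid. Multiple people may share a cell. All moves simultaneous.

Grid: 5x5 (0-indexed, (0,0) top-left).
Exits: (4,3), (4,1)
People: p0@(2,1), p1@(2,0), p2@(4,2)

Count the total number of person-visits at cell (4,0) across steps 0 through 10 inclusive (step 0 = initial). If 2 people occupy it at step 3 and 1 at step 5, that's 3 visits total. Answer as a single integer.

Answer: 1

Derivation:
Step 0: p0@(2,1) p1@(2,0) p2@(4,2) -> at (4,0): 0 [-], cum=0
Step 1: p0@(3,1) p1@(3,0) p2@ESC -> at (4,0): 0 [-], cum=0
Step 2: p0@ESC p1@(4,0) p2@ESC -> at (4,0): 1 [p1], cum=1
Step 3: p0@ESC p1@ESC p2@ESC -> at (4,0): 0 [-], cum=1
Total visits = 1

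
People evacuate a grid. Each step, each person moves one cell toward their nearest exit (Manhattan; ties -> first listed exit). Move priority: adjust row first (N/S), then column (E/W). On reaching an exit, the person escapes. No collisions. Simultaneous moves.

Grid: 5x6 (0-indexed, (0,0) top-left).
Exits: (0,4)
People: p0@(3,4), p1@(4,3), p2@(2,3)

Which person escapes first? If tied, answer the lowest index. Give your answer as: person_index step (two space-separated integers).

Answer: 0 3

Derivation:
Step 1: p0:(3,4)->(2,4) | p1:(4,3)->(3,3) | p2:(2,3)->(1,3)
Step 2: p0:(2,4)->(1,4) | p1:(3,3)->(2,3) | p2:(1,3)->(0,3)
Step 3: p0:(1,4)->(0,4)->EXIT | p1:(2,3)->(1,3) | p2:(0,3)->(0,4)->EXIT
Step 4: p0:escaped | p1:(1,3)->(0,3) | p2:escaped
Step 5: p0:escaped | p1:(0,3)->(0,4)->EXIT | p2:escaped
Exit steps: [3, 5, 3]
First to escape: p0 at step 3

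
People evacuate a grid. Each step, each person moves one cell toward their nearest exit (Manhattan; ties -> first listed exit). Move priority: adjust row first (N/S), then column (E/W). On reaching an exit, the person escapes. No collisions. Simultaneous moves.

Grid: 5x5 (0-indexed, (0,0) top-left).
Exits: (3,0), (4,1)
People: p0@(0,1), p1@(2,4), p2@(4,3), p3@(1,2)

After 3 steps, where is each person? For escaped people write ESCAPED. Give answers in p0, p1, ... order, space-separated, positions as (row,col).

Step 1: p0:(0,1)->(1,1) | p1:(2,4)->(3,4) | p2:(4,3)->(4,2) | p3:(1,2)->(2,2)
Step 2: p0:(1,1)->(2,1) | p1:(3,4)->(3,3) | p2:(4,2)->(4,1)->EXIT | p3:(2,2)->(3,2)
Step 3: p0:(2,1)->(3,1) | p1:(3,3)->(3,2) | p2:escaped | p3:(3,2)->(3,1)

(3,1) (3,2) ESCAPED (3,1)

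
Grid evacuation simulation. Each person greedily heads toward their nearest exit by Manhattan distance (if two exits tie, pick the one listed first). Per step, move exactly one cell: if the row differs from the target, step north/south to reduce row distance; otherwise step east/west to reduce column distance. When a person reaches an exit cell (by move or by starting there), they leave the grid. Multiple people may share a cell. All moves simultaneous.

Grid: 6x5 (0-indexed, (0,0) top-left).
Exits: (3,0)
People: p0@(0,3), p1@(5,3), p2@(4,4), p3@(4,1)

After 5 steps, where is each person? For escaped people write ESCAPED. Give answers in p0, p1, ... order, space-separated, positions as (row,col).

Step 1: p0:(0,3)->(1,3) | p1:(5,3)->(4,3) | p2:(4,4)->(3,4) | p3:(4,1)->(3,1)
Step 2: p0:(1,3)->(2,3) | p1:(4,3)->(3,3) | p2:(3,4)->(3,3) | p3:(3,1)->(3,0)->EXIT
Step 3: p0:(2,3)->(3,3) | p1:(3,3)->(3,2) | p2:(3,3)->(3,2) | p3:escaped
Step 4: p0:(3,3)->(3,2) | p1:(3,2)->(3,1) | p2:(3,2)->(3,1) | p3:escaped
Step 5: p0:(3,2)->(3,1) | p1:(3,1)->(3,0)->EXIT | p2:(3,1)->(3,0)->EXIT | p3:escaped

(3,1) ESCAPED ESCAPED ESCAPED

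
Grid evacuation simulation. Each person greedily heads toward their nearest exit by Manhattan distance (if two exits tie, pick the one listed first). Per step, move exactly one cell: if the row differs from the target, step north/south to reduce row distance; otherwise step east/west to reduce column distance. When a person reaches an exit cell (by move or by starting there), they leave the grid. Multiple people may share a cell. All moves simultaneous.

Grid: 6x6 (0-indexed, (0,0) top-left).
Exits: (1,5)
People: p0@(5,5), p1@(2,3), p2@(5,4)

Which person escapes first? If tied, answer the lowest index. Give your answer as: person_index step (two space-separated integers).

Step 1: p0:(5,5)->(4,5) | p1:(2,3)->(1,3) | p2:(5,4)->(4,4)
Step 2: p0:(4,5)->(3,5) | p1:(1,3)->(1,4) | p2:(4,4)->(3,4)
Step 3: p0:(3,5)->(2,5) | p1:(1,4)->(1,5)->EXIT | p2:(3,4)->(2,4)
Step 4: p0:(2,5)->(1,5)->EXIT | p1:escaped | p2:(2,4)->(1,4)
Step 5: p0:escaped | p1:escaped | p2:(1,4)->(1,5)->EXIT
Exit steps: [4, 3, 5]
First to escape: p1 at step 3

Answer: 1 3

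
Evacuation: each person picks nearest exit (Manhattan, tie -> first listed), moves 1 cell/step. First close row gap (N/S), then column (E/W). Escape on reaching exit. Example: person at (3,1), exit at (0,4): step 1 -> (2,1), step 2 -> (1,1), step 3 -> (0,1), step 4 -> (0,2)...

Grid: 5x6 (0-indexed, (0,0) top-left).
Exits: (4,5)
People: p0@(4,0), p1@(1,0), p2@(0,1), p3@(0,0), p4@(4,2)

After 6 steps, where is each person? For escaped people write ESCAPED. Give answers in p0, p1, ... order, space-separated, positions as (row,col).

Step 1: p0:(4,0)->(4,1) | p1:(1,0)->(2,0) | p2:(0,1)->(1,1) | p3:(0,0)->(1,0) | p4:(4,2)->(4,3)
Step 2: p0:(4,1)->(4,2) | p1:(2,0)->(3,0) | p2:(1,1)->(2,1) | p3:(1,0)->(2,0) | p4:(4,3)->(4,4)
Step 3: p0:(4,2)->(4,3) | p1:(3,0)->(4,0) | p2:(2,1)->(3,1) | p3:(2,0)->(3,0) | p4:(4,4)->(4,5)->EXIT
Step 4: p0:(4,3)->(4,4) | p1:(4,0)->(4,1) | p2:(3,1)->(4,1) | p3:(3,0)->(4,0) | p4:escaped
Step 5: p0:(4,4)->(4,5)->EXIT | p1:(4,1)->(4,2) | p2:(4,1)->(4,2) | p3:(4,0)->(4,1) | p4:escaped
Step 6: p0:escaped | p1:(4,2)->(4,3) | p2:(4,2)->(4,3) | p3:(4,1)->(4,2) | p4:escaped

ESCAPED (4,3) (4,3) (4,2) ESCAPED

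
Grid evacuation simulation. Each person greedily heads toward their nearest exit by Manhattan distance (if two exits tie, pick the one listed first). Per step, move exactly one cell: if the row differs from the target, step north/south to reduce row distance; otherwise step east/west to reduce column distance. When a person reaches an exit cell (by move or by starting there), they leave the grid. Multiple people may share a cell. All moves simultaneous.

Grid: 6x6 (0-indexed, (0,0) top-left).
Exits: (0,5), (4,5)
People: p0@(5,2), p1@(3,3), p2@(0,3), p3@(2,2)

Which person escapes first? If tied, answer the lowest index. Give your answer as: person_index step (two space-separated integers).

Answer: 2 2

Derivation:
Step 1: p0:(5,2)->(4,2) | p1:(3,3)->(4,3) | p2:(0,3)->(0,4) | p3:(2,2)->(1,2)
Step 2: p0:(4,2)->(4,3) | p1:(4,3)->(4,4) | p2:(0,4)->(0,5)->EXIT | p3:(1,2)->(0,2)
Step 3: p0:(4,3)->(4,4) | p1:(4,4)->(4,5)->EXIT | p2:escaped | p3:(0,2)->(0,3)
Step 4: p0:(4,4)->(4,5)->EXIT | p1:escaped | p2:escaped | p3:(0,3)->(0,4)
Step 5: p0:escaped | p1:escaped | p2:escaped | p3:(0,4)->(0,5)->EXIT
Exit steps: [4, 3, 2, 5]
First to escape: p2 at step 2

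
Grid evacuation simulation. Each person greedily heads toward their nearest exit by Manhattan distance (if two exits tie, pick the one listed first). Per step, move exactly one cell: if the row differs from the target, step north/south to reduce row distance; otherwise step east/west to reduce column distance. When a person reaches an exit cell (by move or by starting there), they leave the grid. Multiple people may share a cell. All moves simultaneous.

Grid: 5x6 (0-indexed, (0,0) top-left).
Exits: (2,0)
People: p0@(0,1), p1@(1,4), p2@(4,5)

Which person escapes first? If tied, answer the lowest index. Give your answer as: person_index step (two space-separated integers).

Answer: 0 3

Derivation:
Step 1: p0:(0,1)->(1,1) | p1:(1,4)->(2,4) | p2:(4,5)->(3,5)
Step 2: p0:(1,1)->(2,1) | p1:(2,4)->(2,3) | p2:(3,5)->(2,5)
Step 3: p0:(2,1)->(2,0)->EXIT | p1:(2,3)->(2,2) | p2:(2,5)->(2,4)
Step 4: p0:escaped | p1:(2,2)->(2,1) | p2:(2,4)->(2,3)
Step 5: p0:escaped | p1:(2,1)->(2,0)->EXIT | p2:(2,3)->(2,2)
Step 6: p0:escaped | p1:escaped | p2:(2,2)->(2,1)
Step 7: p0:escaped | p1:escaped | p2:(2,1)->(2,0)->EXIT
Exit steps: [3, 5, 7]
First to escape: p0 at step 3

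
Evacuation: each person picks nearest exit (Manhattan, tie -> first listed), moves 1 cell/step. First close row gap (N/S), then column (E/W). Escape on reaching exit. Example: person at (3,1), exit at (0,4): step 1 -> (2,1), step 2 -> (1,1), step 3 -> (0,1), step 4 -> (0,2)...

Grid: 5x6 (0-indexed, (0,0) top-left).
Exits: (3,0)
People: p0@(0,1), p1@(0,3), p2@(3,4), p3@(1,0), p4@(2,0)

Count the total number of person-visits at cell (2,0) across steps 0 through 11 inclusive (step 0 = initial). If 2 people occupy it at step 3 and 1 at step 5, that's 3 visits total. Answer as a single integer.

Step 0: p0@(0,1) p1@(0,3) p2@(3,4) p3@(1,0) p4@(2,0) -> at (2,0): 1 [p4], cum=1
Step 1: p0@(1,1) p1@(1,3) p2@(3,3) p3@(2,0) p4@ESC -> at (2,0): 1 [p3], cum=2
Step 2: p0@(2,1) p1@(2,3) p2@(3,2) p3@ESC p4@ESC -> at (2,0): 0 [-], cum=2
Step 3: p0@(3,1) p1@(3,3) p2@(3,1) p3@ESC p4@ESC -> at (2,0): 0 [-], cum=2
Step 4: p0@ESC p1@(3,2) p2@ESC p3@ESC p4@ESC -> at (2,0): 0 [-], cum=2
Step 5: p0@ESC p1@(3,1) p2@ESC p3@ESC p4@ESC -> at (2,0): 0 [-], cum=2
Step 6: p0@ESC p1@ESC p2@ESC p3@ESC p4@ESC -> at (2,0): 0 [-], cum=2
Total visits = 2

Answer: 2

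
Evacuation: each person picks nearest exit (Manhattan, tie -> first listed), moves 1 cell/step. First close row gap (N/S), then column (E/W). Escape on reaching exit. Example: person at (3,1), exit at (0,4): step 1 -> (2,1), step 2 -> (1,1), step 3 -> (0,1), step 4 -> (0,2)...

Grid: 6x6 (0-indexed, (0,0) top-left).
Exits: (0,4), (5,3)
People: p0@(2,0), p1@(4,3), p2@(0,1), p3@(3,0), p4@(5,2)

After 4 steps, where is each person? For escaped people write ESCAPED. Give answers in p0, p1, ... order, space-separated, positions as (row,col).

Step 1: p0:(2,0)->(1,0) | p1:(4,3)->(5,3)->EXIT | p2:(0,1)->(0,2) | p3:(3,0)->(4,0) | p4:(5,2)->(5,3)->EXIT
Step 2: p0:(1,0)->(0,0) | p1:escaped | p2:(0,2)->(0,3) | p3:(4,0)->(5,0) | p4:escaped
Step 3: p0:(0,0)->(0,1) | p1:escaped | p2:(0,3)->(0,4)->EXIT | p3:(5,0)->(5,1) | p4:escaped
Step 4: p0:(0,1)->(0,2) | p1:escaped | p2:escaped | p3:(5,1)->(5,2) | p4:escaped

(0,2) ESCAPED ESCAPED (5,2) ESCAPED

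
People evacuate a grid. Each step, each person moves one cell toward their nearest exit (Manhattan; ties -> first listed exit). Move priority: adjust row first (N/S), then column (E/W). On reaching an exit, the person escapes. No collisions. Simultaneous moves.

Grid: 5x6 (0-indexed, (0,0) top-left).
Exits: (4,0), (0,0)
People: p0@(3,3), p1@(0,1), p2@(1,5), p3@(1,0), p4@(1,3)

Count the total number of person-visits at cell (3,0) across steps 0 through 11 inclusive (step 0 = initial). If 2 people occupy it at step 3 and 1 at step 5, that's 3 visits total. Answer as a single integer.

Step 0: p0@(3,3) p1@(0,1) p2@(1,5) p3@(1,0) p4@(1,3) -> at (3,0): 0 [-], cum=0
Step 1: p0@(4,3) p1@ESC p2@(0,5) p3@ESC p4@(0,3) -> at (3,0): 0 [-], cum=0
Step 2: p0@(4,2) p1@ESC p2@(0,4) p3@ESC p4@(0,2) -> at (3,0): 0 [-], cum=0
Step 3: p0@(4,1) p1@ESC p2@(0,3) p3@ESC p4@(0,1) -> at (3,0): 0 [-], cum=0
Step 4: p0@ESC p1@ESC p2@(0,2) p3@ESC p4@ESC -> at (3,0): 0 [-], cum=0
Step 5: p0@ESC p1@ESC p2@(0,1) p3@ESC p4@ESC -> at (3,0): 0 [-], cum=0
Step 6: p0@ESC p1@ESC p2@ESC p3@ESC p4@ESC -> at (3,0): 0 [-], cum=0
Total visits = 0

Answer: 0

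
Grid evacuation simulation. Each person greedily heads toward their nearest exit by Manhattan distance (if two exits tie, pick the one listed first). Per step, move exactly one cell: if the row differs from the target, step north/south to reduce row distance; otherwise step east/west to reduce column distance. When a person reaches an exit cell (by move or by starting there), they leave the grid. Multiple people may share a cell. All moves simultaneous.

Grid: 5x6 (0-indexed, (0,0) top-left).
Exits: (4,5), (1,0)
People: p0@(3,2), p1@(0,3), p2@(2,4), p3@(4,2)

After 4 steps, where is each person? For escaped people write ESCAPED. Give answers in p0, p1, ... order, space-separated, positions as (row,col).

Step 1: p0:(3,2)->(4,2) | p1:(0,3)->(1,3) | p2:(2,4)->(3,4) | p3:(4,2)->(4,3)
Step 2: p0:(4,2)->(4,3) | p1:(1,3)->(1,2) | p2:(3,4)->(4,4) | p3:(4,3)->(4,4)
Step 3: p0:(4,3)->(4,4) | p1:(1,2)->(1,1) | p2:(4,4)->(4,5)->EXIT | p3:(4,4)->(4,5)->EXIT
Step 4: p0:(4,4)->(4,5)->EXIT | p1:(1,1)->(1,0)->EXIT | p2:escaped | p3:escaped

ESCAPED ESCAPED ESCAPED ESCAPED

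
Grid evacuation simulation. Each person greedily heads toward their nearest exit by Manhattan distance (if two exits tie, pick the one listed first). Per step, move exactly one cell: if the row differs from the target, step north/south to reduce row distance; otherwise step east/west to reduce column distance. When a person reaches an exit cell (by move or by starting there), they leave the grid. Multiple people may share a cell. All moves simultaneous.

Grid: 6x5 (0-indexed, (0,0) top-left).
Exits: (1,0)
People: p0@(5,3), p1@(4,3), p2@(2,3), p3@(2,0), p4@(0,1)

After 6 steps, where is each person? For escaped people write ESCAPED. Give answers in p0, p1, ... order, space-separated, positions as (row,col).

Step 1: p0:(5,3)->(4,3) | p1:(4,3)->(3,3) | p2:(2,3)->(1,3) | p3:(2,0)->(1,0)->EXIT | p4:(0,1)->(1,1)
Step 2: p0:(4,3)->(3,3) | p1:(3,3)->(2,3) | p2:(1,3)->(1,2) | p3:escaped | p4:(1,1)->(1,0)->EXIT
Step 3: p0:(3,3)->(2,3) | p1:(2,3)->(1,3) | p2:(1,2)->(1,1) | p3:escaped | p4:escaped
Step 4: p0:(2,3)->(1,3) | p1:(1,3)->(1,2) | p2:(1,1)->(1,0)->EXIT | p3:escaped | p4:escaped
Step 5: p0:(1,3)->(1,2) | p1:(1,2)->(1,1) | p2:escaped | p3:escaped | p4:escaped
Step 6: p0:(1,2)->(1,1) | p1:(1,1)->(1,0)->EXIT | p2:escaped | p3:escaped | p4:escaped

(1,1) ESCAPED ESCAPED ESCAPED ESCAPED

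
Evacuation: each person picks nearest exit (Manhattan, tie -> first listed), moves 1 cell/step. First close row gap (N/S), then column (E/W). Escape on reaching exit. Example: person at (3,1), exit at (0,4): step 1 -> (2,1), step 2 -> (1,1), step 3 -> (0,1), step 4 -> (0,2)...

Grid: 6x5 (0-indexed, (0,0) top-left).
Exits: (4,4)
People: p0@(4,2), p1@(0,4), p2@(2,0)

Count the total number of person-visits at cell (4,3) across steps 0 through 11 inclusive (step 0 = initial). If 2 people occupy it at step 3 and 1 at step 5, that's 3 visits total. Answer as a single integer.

Answer: 2

Derivation:
Step 0: p0@(4,2) p1@(0,4) p2@(2,0) -> at (4,3): 0 [-], cum=0
Step 1: p0@(4,3) p1@(1,4) p2@(3,0) -> at (4,3): 1 [p0], cum=1
Step 2: p0@ESC p1@(2,4) p2@(4,0) -> at (4,3): 0 [-], cum=1
Step 3: p0@ESC p1@(3,4) p2@(4,1) -> at (4,3): 0 [-], cum=1
Step 4: p0@ESC p1@ESC p2@(4,2) -> at (4,3): 0 [-], cum=1
Step 5: p0@ESC p1@ESC p2@(4,3) -> at (4,3): 1 [p2], cum=2
Step 6: p0@ESC p1@ESC p2@ESC -> at (4,3): 0 [-], cum=2
Total visits = 2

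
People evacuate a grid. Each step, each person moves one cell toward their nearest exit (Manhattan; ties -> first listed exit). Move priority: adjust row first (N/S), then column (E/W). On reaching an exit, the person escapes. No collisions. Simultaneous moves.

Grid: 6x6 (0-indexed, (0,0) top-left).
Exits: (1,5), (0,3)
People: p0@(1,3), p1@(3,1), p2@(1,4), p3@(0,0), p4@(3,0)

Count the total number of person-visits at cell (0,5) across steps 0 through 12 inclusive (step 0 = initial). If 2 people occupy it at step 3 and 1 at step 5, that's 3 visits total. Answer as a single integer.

Step 0: p0@(1,3) p1@(3,1) p2@(1,4) p3@(0,0) p4@(3,0) -> at (0,5): 0 [-], cum=0
Step 1: p0@ESC p1@(2,1) p2@ESC p3@(0,1) p4@(2,0) -> at (0,5): 0 [-], cum=0
Step 2: p0@ESC p1@(1,1) p2@ESC p3@(0,2) p4@(1,0) -> at (0,5): 0 [-], cum=0
Step 3: p0@ESC p1@(0,1) p2@ESC p3@ESC p4@(0,0) -> at (0,5): 0 [-], cum=0
Step 4: p0@ESC p1@(0,2) p2@ESC p3@ESC p4@(0,1) -> at (0,5): 0 [-], cum=0
Step 5: p0@ESC p1@ESC p2@ESC p3@ESC p4@(0,2) -> at (0,5): 0 [-], cum=0
Step 6: p0@ESC p1@ESC p2@ESC p3@ESC p4@ESC -> at (0,5): 0 [-], cum=0
Total visits = 0

Answer: 0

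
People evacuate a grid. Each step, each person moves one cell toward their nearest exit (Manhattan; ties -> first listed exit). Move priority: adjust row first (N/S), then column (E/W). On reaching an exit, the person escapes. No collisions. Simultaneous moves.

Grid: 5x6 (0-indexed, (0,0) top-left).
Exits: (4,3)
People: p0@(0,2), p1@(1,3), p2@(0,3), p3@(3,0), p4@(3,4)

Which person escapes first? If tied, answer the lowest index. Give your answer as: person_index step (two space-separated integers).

Step 1: p0:(0,2)->(1,2) | p1:(1,3)->(2,3) | p2:(0,3)->(1,3) | p3:(3,0)->(4,0) | p4:(3,4)->(4,4)
Step 2: p0:(1,2)->(2,2) | p1:(2,3)->(3,3) | p2:(1,3)->(2,3) | p3:(4,0)->(4,1) | p4:(4,4)->(4,3)->EXIT
Step 3: p0:(2,2)->(3,2) | p1:(3,3)->(4,3)->EXIT | p2:(2,3)->(3,3) | p3:(4,1)->(4,2) | p4:escaped
Step 4: p0:(3,2)->(4,2) | p1:escaped | p2:(3,3)->(4,3)->EXIT | p3:(4,2)->(4,3)->EXIT | p4:escaped
Step 5: p0:(4,2)->(4,3)->EXIT | p1:escaped | p2:escaped | p3:escaped | p4:escaped
Exit steps: [5, 3, 4, 4, 2]
First to escape: p4 at step 2

Answer: 4 2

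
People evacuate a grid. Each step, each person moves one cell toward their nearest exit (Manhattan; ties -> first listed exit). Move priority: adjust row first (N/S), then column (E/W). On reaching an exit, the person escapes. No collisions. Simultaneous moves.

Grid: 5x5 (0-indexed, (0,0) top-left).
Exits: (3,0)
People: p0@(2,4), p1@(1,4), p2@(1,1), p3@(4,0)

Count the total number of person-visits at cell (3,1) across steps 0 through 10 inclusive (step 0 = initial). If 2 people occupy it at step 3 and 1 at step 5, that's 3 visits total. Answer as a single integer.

Answer: 3

Derivation:
Step 0: p0@(2,4) p1@(1,4) p2@(1,1) p3@(4,0) -> at (3,1): 0 [-], cum=0
Step 1: p0@(3,4) p1@(2,4) p2@(2,1) p3@ESC -> at (3,1): 0 [-], cum=0
Step 2: p0@(3,3) p1@(3,4) p2@(3,1) p3@ESC -> at (3,1): 1 [p2], cum=1
Step 3: p0@(3,2) p1@(3,3) p2@ESC p3@ESC -> at (3,1): 0 [-], cum=1
Step 4: p0@(3,1) p1@(3,2) p2@ESC p3@ESC -> at (3,1): 1 [p0], cum=2
Step 5: p0@ESC p1@(3,1) p2@ESC p3@ESC -> at (3,1): 1 [p1], cum=3
Step 6: p0@ESC p1@ESC p2@ESC p3@ESC -> at (3,1): 0 [-], cum=3
Total visits = 3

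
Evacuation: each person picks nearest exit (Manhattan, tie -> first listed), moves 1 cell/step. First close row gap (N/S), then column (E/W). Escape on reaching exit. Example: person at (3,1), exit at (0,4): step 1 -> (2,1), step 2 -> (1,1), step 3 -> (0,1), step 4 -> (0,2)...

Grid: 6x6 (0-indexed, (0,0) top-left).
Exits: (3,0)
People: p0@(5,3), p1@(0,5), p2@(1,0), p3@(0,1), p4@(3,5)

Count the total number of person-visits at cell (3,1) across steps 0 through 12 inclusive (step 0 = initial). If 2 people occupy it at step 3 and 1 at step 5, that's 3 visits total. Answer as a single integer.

Answer: 4

Derivation:
Step 0: p0@(5,3) p1@(0,5) p2@(1,0) p3@(0,1) p4@(3,5) -> at (3,1): 0 [-], cum=0
Step 1: p0@(4,3) p1@(1,5) p2@(2,0) p3@(1,1) p4@(3,4) -> at (3,1): 0 [-], cum=0
Step 2: p0@(3,3) p1@(2,5) p2@ESC p3@(2,1) p4@(3,3) -> at (3,1): 0 [-], cum=0
Step 3: p0@(3,2) p1@(3,5) p2@ESC p3@(3,1) p4@(3,2) -> at (3,1): 1 [p3], cum=1
Step 4: p0@(3,1) p1@(3,4) p2@ESC p3@ESC p4@(3,1) -> at (3,1): 2 [p0,p4], cum=3
Step 5: p0@ESC p1@(3,3) p2@ESC p3@ESC p4@ESC -> at (3,1): 0 [-], cum=3
Step 6: p0@ESC p1@(3,2) p2@ESC p3@ESC p4@ESC -> at (3,1): 0 [-], cum=3
Step 7: p0@ESC p1@(3,1) p2@ESC p3@ESC p4@ESC -> at (3,1): 1 [p1], cum=4
Step 8: p0@ESC p1@ESC p2@ESC p3@ESC p4@ESC -> at (3,1): 0 [-], cum=4
Total visits = 4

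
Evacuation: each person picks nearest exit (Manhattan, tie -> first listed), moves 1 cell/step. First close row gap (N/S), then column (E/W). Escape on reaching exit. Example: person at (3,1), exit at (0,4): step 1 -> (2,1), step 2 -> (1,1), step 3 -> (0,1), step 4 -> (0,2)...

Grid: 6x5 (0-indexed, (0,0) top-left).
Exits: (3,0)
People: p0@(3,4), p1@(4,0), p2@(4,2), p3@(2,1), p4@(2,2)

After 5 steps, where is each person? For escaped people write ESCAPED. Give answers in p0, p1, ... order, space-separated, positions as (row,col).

Step 1: p0:(3,4)->(3,3) | p1:(4,0)->(3,0)->EXIT | p2:(4,2)->(3,2) | p3:(2,1)->(3,1) | p4:(2,2)->(3,2)
Step 2: p0:(3,3)->(3,2) | p1:escaped | p2:(3,2)->(3,1) | p3:(3,1)->(3,0)->EXIT | p4:(3,2)->(3,1)
Step 3: p0:(3,2)->(3,1) | p1:escaped | p2:(3,1)->(3,0)->EXIT | p3:escaped | p4:(3,1)->(3,0)->EXIT
Step 4: p0:(3,1)->(3,0)->EXIT | p1:escaped | p2:escaped | p3:escaped | p4:escaped

ESCAPED ESCAPED ESCAPED ESCAPED ESCAPED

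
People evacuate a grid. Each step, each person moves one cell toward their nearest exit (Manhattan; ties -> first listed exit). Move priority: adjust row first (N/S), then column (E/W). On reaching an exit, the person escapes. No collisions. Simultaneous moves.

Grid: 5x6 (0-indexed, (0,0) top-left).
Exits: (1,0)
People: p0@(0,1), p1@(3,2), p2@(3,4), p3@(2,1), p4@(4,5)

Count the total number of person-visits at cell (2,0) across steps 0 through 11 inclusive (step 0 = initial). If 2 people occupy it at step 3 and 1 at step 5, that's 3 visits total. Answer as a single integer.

Step 0: p0@(0,1) p1@(3,2) p2@(3,4) p3@(2,1) p4@(4,5) -> at (2,0): 0 [-], cum=0
Step 1: p0@(1,1) p1@(2,2) p2@(2,4) p3@(1,1) p4@(3,5) -> at (2,0): 0 [-], cum=0
Step 2: p0@ESC p1@(1,2) p2@(1,4) p3@ESC p4@(2,5) -> at (2,0): 0 [-], cum=0
Step 3: p0@ESC p1@(1,1) p2@(1,3) p3@ESC p4@(1,5) -> at (2,0): 0 [-], cum=0
Step 4: p0@ESC p1@ESC p2@(1,2) p3@ESC p4@(1,4) -> at (2,0): 0 [-], cum=0
Step 5: p0@ESC p1@ESC p2@(1,1) p3@ESC p4@(1,3) -> at (2,0): 0 [-], cum=0
Step 6: p0@ESC p1@ESC p2@ESC p3@ESC p4@(1,2) -> at (2,0): 0 [-], cum=0
Step 7: p0@ESC p1@ESC p2@ESC p3@ESC p4@(1,1) -> at (2,0): 0 [-], cum=0
Step 8: p0@ESC p1@ESC p2@ESC p3@ESC p4@ESC -> at (2,0): 0 [-], cum=0
Total visits = 0

Answer: 0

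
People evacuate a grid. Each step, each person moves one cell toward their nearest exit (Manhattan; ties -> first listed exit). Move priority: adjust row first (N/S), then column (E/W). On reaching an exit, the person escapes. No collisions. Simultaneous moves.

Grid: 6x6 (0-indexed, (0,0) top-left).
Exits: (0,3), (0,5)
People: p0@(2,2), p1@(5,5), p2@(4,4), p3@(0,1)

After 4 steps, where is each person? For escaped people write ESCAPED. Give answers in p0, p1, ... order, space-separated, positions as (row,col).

Step 1: p0:(2,2)->(1,2) | p1:(5,5)->(4,5) | p2:(4,4)->(3,4) | p3:(0,1)->(0,2)
Step 2: p0:(1,2)->(0,2) | p1:(4,5)->(3,5) | p2:(3,4)->(2,4) | p3:(0,2)->(0,3)->EXIT
Step 3: p0:(0,2)->(0,3)->EXIT | p1:(3,5)->(2,5) | p2:(2,4)->(1,4) | p3:escaped
Step 4: p0:escaped | p1:(2,5)->(1,5) | p2:(1,4)->(0,4) | p3:escaped

ESCAPED (1,5) (0,4) ESCAPED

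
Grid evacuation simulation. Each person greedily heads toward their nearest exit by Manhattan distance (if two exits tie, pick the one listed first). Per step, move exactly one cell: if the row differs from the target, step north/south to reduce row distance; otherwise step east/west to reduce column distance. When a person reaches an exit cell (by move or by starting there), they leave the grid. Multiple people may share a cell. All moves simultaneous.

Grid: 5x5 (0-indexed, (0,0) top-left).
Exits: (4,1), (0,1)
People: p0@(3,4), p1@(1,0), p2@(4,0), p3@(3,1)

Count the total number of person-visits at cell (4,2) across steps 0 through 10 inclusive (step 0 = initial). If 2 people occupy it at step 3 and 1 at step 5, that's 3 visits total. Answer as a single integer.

Answer: 1

Derivation:
Step 0: p0@(3,4) p1@(1,0) p2@(4,0) p3@(3,1) -> at (4,2): 0 [-], cum=0
Step 1: p0@(4,4) p1@(0,0) p2@ESC p3@ESC -> at (4,2): 0 [-], cum=0
Step 2: p0@(4,3) p1@ESC p2@ESC p3@ESC -> at (4,2): 0 [-], cum=0
Step 3: p0@(4,2) p1@ESC p2@ESC p3@ESC -> at (4,2): 1 [p0], cum=1
Step 4: p0@ESC p1@ESC p2@ESC p3@ESC -> at (4,2): 0 [-], cum=1
Total visits = 1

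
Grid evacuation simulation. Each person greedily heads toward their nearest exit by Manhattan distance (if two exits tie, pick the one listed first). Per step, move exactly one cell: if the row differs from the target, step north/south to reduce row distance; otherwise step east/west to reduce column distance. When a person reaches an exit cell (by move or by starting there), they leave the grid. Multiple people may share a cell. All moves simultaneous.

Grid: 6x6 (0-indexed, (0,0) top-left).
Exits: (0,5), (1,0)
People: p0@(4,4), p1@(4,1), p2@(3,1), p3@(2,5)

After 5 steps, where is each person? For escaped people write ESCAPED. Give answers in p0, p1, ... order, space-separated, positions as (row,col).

Step 1: p0:(4,4)->(3,4) | p1:(4,1)->(3,1) | p2:(3,1)->(2,1) | p3:(2,5)->(1,5)
Step 2: p0:(3,4)->(2,4) | p1:(3,1)->(2,1) | p2:(2,1)->(1,1) | p3:(1,5)->(0,5)->EXIT
Step 3: p0:(2,4)->(1,4) | p1:(2,1)->(1,1) | p2:(1,1)->(1,0)->EXIT | p3:escaped
Step 4: p0:(1,4)->(0,4) | p1:(1,1)->(1,0)->EXIT | p2:escaped | p3:escaped
Step 5: p0:(0,4)->(0,5)->EXIT | p1:escaped | p2:escaped | p3:escaped

ESCAPED ESCAPED ESCAPED ESCAPED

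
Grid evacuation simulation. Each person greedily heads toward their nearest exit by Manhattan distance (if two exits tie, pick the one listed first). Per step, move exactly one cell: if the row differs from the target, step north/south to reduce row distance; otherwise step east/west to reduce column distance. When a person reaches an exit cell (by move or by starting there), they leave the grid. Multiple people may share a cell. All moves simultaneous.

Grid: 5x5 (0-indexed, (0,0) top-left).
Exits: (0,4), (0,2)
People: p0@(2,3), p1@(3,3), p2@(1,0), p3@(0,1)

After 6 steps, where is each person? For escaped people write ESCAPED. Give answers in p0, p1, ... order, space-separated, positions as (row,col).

Step 1: p0:(2,3)->(1,3) | p1:(3,3)->(2,3) | p2:(1,0)->(0,0) | p3:(0,1)->(0,2)->EXIT
Step 2: p0:(1,3)->(0,3) | p1:(2,3)->(1,3) | p2:(0,0)->(0,1) | p3:escaped
Step 3: p0:(0,3)->(0,4)->EXIT | p1:(1,3)->(0,3) | p2:(0,1)->(0,2)->EXIT | p3:escaped
Step 4: p0:escaped | p1:(0,3)->(0,4)->EXIT | p2:escaped | p3:escaped

ESCAPED ESCAPED ESCAPED ESCAPED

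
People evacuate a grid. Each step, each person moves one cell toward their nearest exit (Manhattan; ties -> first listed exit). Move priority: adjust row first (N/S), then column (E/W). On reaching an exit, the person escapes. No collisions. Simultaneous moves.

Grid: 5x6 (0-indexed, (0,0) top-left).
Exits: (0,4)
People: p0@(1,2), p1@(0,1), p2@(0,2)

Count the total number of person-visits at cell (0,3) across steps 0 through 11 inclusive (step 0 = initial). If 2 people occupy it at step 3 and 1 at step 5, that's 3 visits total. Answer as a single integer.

Step 0: p0@(1,2) p1@(0,1) p2@(0,2) -> at (0,3): 0 [-], cum=0
Step 1: p0@(0,2) p1@(0,2) p2@(0,3) -> at (0,3): 1 [p2], cum=1
Step 2: p0@(0,3) p1@(0,3) p2@ESC -> at (0,3): 2 [p0,p1], cum=3
Step 3: p0@ESC p1@ESC p2@ESC -> at (0,3): 0 [-], cum=3
Total visits = 3

Answer: 3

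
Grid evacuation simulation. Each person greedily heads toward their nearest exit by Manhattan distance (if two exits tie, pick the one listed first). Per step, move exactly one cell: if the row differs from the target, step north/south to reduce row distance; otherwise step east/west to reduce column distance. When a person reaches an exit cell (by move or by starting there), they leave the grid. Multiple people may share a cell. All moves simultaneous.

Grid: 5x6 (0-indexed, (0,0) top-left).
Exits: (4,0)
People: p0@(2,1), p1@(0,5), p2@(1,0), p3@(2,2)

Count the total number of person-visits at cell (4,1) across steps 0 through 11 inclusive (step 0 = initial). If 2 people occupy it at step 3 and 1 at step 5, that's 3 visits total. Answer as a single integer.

Answer: 3

Derivation:
Step 0: p0@(2,1) p1@(0,5) p2@(1,0) p3@(2,2) -> at (4,1): 0 [-], cum=0
Step 1: p0@(3,1) p1@(1,5) p2@(2,0) p3@(3,2) -> at (4,1): 0 [-], cum=0
Step 2: p0@(4,1) p1@(2,5) p2@(3,0) p3@(4,2) -> at (4,1): 1 [p0], cum=1
Step 3: p0@ESC p1@(3,5) p2@ESC p3@(4,1) -> at (4,1): 1 [p3], cum=2
Step 4: p0@ESC p1@(4,5) p2@ESC p3@ESC -> at (4,1): 0 [-], cum=2
Step 5: p0@ESC p1@(4,4) p2@ESC p3@ESC -> at (4,1): 0 [-], cum=2
Step 6: p0@ESC p1@(4,3) p2@ESC p3@ESC -> at (4,1): 0 [-], cum=2
Step 7: p0@ESC p1@(4,2) p2@ESC p3@ESC -> at (4,1): 0 [-], cum=2
Step 8: p0@ESC p1@(4,1) p2@ESC p3@ESC -> at (4,1): 1 [p1], cum=3
Step 9: p0@ESC p1@ESC p2@ESC p3@ESC -> at (4,1): 0 [-], cum=3
Total visits = 3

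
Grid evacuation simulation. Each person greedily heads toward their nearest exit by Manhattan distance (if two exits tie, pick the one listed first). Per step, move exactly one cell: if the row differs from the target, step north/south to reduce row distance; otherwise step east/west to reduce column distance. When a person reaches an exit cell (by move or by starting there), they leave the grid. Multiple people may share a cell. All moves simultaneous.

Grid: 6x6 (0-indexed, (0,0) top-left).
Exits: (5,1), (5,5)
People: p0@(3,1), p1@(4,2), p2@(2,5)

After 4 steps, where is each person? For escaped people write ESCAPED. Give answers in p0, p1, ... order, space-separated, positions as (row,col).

Step 1: p0:(3,1)->(4,1) | p1:(4,2)->(5,2) | p2:(2,5)->(3,5)
Step 2: p0:(4,1)->(5,1)->EXIT | p1:(5,2)->(5,1)->EXIT | p2:(3,5)->(4,5)
Step 3: p0:escaped | p1:escaped | p2:(4,5)->(5,5)->EXIT

ESCAPED ESCAPED ESCAPED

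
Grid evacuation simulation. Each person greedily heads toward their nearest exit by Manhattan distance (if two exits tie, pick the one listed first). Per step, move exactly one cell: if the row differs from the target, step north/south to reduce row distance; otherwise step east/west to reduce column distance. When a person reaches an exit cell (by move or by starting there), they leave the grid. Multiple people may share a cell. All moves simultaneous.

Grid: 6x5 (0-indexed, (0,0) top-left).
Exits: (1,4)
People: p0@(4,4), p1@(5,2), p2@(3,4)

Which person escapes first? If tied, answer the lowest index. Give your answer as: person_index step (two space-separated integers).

Step 1: p0:(4,4)->(3,4) | p1:(5,2)->(4,2) | p2:(3,4)->(2,4)
Step 2: p0:(3,4)->(2,4) | p1:(4,2)->(3,2) | p2:(2,4)->(1,4)->EXIT
Step 3: p0:(2,4)->(1,4)->EXIT | p1:(3,2)->(2,2) | p2:escaped
Step 4: p0:escaped | p1:(2,2)->(1,2) | p2:escaped
Step 5: p0:escaped | p1:(1,2)->(1,3) | p2:escaped
Step 6: p0:escaped | p1:(1,3)->(1,4)->EXIT | p2:escaped
Exit steps: [3, 6, 2]
First to escape: p2 at step 2

Answer: 2 2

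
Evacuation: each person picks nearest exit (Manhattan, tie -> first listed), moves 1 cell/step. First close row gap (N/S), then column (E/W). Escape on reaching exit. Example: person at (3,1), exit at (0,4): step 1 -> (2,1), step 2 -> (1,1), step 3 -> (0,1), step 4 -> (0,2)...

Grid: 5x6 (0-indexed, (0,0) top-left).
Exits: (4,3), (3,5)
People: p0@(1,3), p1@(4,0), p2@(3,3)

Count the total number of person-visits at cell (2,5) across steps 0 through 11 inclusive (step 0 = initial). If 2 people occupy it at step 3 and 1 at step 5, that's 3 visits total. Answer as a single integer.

Step 0: p0@(1,3) p1@(4,0) p2@(3,3) -> at (2,5): 0 [-], cum=0
Step 1: p0@(2,3) p1@(4,1) p2@ESC -> at (2,5): 0 [-], cum=0
Step 2: p0@(3,3) p1@(4,2) p2@ESC -> at (2,5): 0 [-], cum=0
Step 3: p0@ESC p1@ESC p2@ESC -> at (2,5): 0 [-], cum=0
Total visits = 0

Answer: 0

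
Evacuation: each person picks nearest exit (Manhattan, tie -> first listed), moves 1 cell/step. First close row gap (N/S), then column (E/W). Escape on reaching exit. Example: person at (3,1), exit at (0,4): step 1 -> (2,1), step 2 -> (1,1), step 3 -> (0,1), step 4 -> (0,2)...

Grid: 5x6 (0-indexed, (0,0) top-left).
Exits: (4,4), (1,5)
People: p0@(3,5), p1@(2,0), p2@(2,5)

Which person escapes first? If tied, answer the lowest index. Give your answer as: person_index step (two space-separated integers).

Answer: 2 1

Derivation:
Step 1: p0:(3,5)->(4,5) | p1:(2,0)->(3,0) | p2:(2,5)->(1,5)->EXIT
Step 2: p0:(4,5)->(4,4)->EXIT | p1:(3,0)->(4,0) | p2:escaped
Step 3: p0:escaped | p1:(4,0)->(4,1) | p2:escaped
Step 4: p0:escaped | p1:(4,1)->(4,2) | p2:escaped
Step 5: p0:escaped | p1:(4,2)->(4,3) | p2:escaped
Step 6: p0:escaped | p1:(4,3)->(4,4)->EXIT | p2:escaped
Exit steps: [2, 6, 1]
First to escape: p2 at step 1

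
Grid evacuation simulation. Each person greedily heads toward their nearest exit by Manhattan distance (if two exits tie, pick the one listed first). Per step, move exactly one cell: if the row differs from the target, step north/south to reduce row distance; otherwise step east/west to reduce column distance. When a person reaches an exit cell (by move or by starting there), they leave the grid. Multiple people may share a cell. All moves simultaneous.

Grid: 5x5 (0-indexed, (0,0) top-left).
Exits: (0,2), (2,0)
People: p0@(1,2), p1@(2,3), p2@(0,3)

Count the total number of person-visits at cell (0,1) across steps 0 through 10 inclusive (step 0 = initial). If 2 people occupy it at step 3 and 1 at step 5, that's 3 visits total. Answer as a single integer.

Answer: 0

Derivation:
Step 0: p0@(1,2) p1@(2,3) p2@(0,3) -> at (0,1): 0 [-], cum=0
Step 1: p0@ESC p1@(1,3) p2@ESC -> at (0,1): 0 [-], cum=0
Step 2: p0@ESC p1@(0,3) p2@ESC -> at (0,1): 0 [-], cum=0
Step 3: p0@ESC p1@ESC p2@ESC -> at (0,1): 0 [-], cum=0
Total visits = 0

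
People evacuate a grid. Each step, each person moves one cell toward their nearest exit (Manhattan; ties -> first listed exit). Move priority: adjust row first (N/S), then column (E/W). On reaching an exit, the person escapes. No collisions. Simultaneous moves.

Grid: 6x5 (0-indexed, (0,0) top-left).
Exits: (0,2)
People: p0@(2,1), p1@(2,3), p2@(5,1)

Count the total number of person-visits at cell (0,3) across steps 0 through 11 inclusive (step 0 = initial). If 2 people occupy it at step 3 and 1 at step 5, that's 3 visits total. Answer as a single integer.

Answer: 1

Derivation:
Step 0: p0@(2,1) p1@(2,3) p2@(5,1) -> at (0,3): 0 [-], cum=0
Step 1: p0@(1,1) p1@(1,3) p2@(4,1) -> at (0,3): 0 [-], cum=0
Step 2: p0@(0,1) p1@(0,3) p2@(3,1) -> at (0,3): 1 [p1], cum=1
Step 3: p0@ESC p1@ESC p2@(2,1) -> at (0,3): 0 [-], cum=1
Step 4: p0@ESC p1@ESC p2@(1,1) -> at (0,3): 0 [-], cum=1
Step 5: p0@ESC p1@ESC p2@(0,1) -> at (0,3): 0 [-], cum=1
Step 6: p0@ESC p1@ESC p2@ESC -> at (0,3): 0 [-], cum=1
Total visits = 1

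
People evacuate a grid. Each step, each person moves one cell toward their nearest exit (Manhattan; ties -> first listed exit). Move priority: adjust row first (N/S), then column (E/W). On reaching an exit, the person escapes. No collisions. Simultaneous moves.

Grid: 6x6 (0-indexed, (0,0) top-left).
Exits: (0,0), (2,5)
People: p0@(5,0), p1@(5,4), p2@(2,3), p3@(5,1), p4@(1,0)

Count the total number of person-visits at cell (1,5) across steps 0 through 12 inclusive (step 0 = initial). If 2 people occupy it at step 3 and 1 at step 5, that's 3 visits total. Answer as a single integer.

Step 0: p0@(5,0) p1@(5,4) p2@(2,3) p3@(5,1) p4@(1,0) -> at (1,5): 0 [-], cum=0
Step 1: p0@(4,0) p1@(4,4) p2@(2,4) p3@(4,1) p4@ESC -> at (1,5): 0 [-], cum=0
Step 2: p0@(3,0) p1@(3,4) p2@ESC p3@(3,1) p4@ESC -> at (1,5): 0 [-], cum=0
Step 3: p0@(2,0) p1@(2,4) p2@ESC p3@(2,1) p4@ESC -> at (1,5): 0 [-], cum=0
Step 4: p0@(1,0) p1@ESC p2@ESC p3@(1,1) p4@ESC -> at (1,5): 0 [-], cum=0
Step 5: p0@ESC p1@ESC p2@ESC p3@(0,1) p4@ESC -> at (1,5): 0 [-], cum=0
Step 6: p0@ESC p1@ESC p2@ESC p3@ESC p4@ESC -> at (1,5): 0 [-], cum=0
Total visits = 0

Answer: 0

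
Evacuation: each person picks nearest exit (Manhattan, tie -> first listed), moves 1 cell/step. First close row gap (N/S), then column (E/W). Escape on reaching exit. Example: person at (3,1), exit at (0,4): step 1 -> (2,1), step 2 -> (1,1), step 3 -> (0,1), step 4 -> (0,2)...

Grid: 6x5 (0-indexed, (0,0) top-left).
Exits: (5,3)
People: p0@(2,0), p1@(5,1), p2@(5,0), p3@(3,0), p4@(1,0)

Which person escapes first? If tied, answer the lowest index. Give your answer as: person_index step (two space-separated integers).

Step 1: p0:(2,0)->(3,0) | p1:(5,1)->(5,2) | p2:(5,0)->(5,1) | p3:(3,0)->(4,0) | p4:(1,0)->(2,0)
Step 2: p0:(3,0)->(4,0) | p1:(5,2)->(5,3)->EXIT | p2:(5,1)->(5,2) | p3:(4,0)->(5,0) | p4:(2,0)->(3,0)
Step 3: p0:(4,0)->(5,0) | p1:escaped | p2:(5,2)->(5,3)->EXIT | p3:(5,0)->(5,1) | p4:(3,0)->(4,0)
Step 4: p0:(5,0)->(5,1) | p1:escaped | p2:escaped | p3:(5,1)->(5,2) | p4:(4,0)->(5,0)
Step 5: p0:(5,1)->(5,2) | p1:escaped | p2:escaped | p3:(5,2)->(5,3)->EXIT | p4:(5,0)->(5,1)
Step 6: p0:(5,2)->(5,3)->EXIT | p1:escaped | p2:escaped | p3:escaped | p4:(5,1)->(5,2)
Step 7: p0:escaped | p1:escaped | p2:escaped | p3:escaped | p4:(5,2)->(5,3)->EXIT
Exit steps: [6, 2, 3, 5, 7]
First to escape: p1 at step 2

Answer: 1 2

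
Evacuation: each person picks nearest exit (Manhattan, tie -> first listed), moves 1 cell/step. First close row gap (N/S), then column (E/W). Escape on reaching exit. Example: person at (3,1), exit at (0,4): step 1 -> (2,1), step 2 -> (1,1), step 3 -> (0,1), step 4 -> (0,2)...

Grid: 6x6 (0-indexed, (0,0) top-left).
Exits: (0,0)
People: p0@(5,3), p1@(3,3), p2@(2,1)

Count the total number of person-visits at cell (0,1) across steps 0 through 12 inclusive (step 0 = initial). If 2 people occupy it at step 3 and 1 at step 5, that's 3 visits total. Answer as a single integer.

Step 0: p0@(5,3) p1@(3,3) p2@(2,1) -> at (0,1): 0 [-], cum=0
Step 1: p0@(4,3) p1@(2,3) p2@(1,1) -> at (0,1): 0 [-], cum=0
Step 2: p0@(3,3) p1@(1,3) p2@(0,1) -> at (0,1): 1 [p2], cum=1
Step 3: p0@(2,3) p1@(0,3) p2@ESC -> at (0,1): 0 [-], cum=1
Step 4: p0@(1,3) p1@(0,2) p2@ESC -> at (0,1): 0 [-], cum=1
Step 5: p0@(0,3) p1@(0,1) p2@ESC -> at (0,1): 1 [p1], cum=2
Step 6: p0@(0,2) p1@ESC p2@ESC -> at (0,1): 0 [-], cum=2
Step 7: p0@(0,1) p1@ESC p2@ESC -> at (0,1): 1 [p0], cum=3
Step 8: p0@ESC p1@ESC p2@ESC -> at (0,1): 0 [-], cum=3
Total visits = 3

Answer: 3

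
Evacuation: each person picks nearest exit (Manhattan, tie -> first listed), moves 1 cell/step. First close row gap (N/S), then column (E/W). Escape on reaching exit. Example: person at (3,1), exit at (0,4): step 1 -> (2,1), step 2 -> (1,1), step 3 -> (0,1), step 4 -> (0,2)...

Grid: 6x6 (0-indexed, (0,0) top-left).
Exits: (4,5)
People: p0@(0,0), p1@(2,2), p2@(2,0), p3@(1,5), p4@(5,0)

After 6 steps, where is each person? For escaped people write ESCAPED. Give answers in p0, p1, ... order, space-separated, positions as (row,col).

Step 1: p0:(0,0)->(1,0) | p1:(2,2)->(3,2) | p2:(2,0)->(3,0) | p3:(1,5)->(2,5) | p4:(5,0)->(4,0)
Step 2: p0:(1,0)->(2,0) | p1:(3,2)->(4,2) | p2:(3,0)->(4,0) | p3:(2,5)->(3,5) | p4:(4,0)->(4,1)
Step 3: p0:(2,0)->(3,0) | p1:(4,2)->(4,3) | p2:(4,0)->(4,1) | p3:(3,5)->(4,5)->EXIT | p4:(4,1)->(4,2)
Step 4: p0:(3,0)->(4,0) | p1:(4,3)->(4,4) | p2:(4,1)->(4,2) | p3:escaped | p4:(4,2)->(4,3)
Step 5: p0:(4,0)->(4,1) | p1:(4,4)->(4,5)->EXIT | p2:(4,2)->(4,3) | p3:escaped | p4:(4,3)->(4,4)
Step 6: p0:(4,1)->(4,2) | p1:escaped | p2:(4,3)->(4,4) | p3:escaped | p4:(4,4)->(4,5)->EXIT

(4,2) ESCAPED (4,4) ESCAPED ESCAPED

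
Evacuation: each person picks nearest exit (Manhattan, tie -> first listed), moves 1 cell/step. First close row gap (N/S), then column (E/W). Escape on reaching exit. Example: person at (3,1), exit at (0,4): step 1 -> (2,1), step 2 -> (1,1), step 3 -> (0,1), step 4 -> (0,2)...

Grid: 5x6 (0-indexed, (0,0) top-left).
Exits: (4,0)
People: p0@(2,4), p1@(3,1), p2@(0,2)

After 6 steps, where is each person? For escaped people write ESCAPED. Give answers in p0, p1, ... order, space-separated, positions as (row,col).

Step 1: p0:(2,4)->(3,4) | p1:(3,1)->(4,1) | p2:(0,2)->(1,2)
Step 2: p0:(3,4)->(4,4) | p1:(4,1)->(4,0)->EXIT | p2:(1,2)->(2,2)
Step 3: p0:(4,4)->(4,3) | p1:escaped | p2:(2,2)->(3,2)
Step 4: p0:(4,3)->(4,2) | p1:escaped | p2:(3,2)->(4,2)
Step 5: p0:(4,2)->(4,1) | p1:escaped | p2:(4,2)->(4,1)
Step 6: p0:(4,1)->(4,0)->EXIT | p1:escaped | p2:(4,1)->(4,0)->EXIT

ESCAPED ESCAPED ESCAPED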